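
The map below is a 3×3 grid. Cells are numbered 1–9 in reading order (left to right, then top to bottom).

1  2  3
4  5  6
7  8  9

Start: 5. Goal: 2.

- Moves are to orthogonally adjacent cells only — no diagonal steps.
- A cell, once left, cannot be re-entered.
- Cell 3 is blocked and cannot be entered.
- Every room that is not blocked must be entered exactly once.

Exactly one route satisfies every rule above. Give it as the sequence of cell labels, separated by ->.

5 -> 6 -> 9 -> 8 -> 7 -> 4 -> 1 -> 2

Need to visit all 8 open cells exactly once, starting at 5 and ending at 2.
Cell 7 has only two open neighbours (4 and 8), so the path must pass straight through it: one of those is the cell it's entered from and the other is where it exits.
Route from 5: right 1 to 6, down 1 to 9, left 2 to 7, up 2 to 1, right 1 to 2 — 7 moves in all.
Check: all 8 open cells covered.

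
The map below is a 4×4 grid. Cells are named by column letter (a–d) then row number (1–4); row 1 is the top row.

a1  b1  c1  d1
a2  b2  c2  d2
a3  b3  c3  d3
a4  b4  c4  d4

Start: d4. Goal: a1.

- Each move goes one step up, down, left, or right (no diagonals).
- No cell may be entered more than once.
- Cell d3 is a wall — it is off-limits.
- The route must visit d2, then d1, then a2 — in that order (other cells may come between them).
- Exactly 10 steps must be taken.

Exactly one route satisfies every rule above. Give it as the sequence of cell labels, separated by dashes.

d4 - c4 - c3 - c2 - d2 - d1 - c1 - b1 - b2 - a2 - a1

The waypoints must appear in the order d2, d1, a2, with no cell reused.
Route from d4: left to c4, 2× up (reaching c2), right to d2, up to d1, 2× left (reaching b1), down to b2, left to a2, up to a1 — 10 moves in all.
Check: order respected (d2 at step 4, d1 at step 5, a2 at step 9); 10 moves as required.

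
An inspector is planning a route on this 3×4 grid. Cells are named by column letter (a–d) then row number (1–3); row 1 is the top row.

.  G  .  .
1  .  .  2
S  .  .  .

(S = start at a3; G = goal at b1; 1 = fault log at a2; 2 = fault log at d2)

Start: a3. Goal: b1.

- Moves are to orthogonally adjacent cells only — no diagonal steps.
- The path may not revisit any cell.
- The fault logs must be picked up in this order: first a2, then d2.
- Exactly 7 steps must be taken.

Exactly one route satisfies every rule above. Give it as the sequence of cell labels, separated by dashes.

The waypoints must appear in the order a2, d2, with no cell reused.
Route from a3: up 1 to a2, right 3 to d2, up 1 to d1, left 2 to b1 — 7 moves in all.
Check: order respected (1 at step 1, 2 at step 4); 7 moves as required.

a3 - a2 - b2 - c2 - d2 - d1 - c1 - b1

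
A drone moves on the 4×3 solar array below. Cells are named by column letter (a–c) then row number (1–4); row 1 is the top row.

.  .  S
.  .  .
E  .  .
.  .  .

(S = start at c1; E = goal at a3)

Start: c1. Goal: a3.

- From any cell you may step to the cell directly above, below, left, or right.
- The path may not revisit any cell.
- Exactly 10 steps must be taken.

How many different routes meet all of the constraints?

Need simple routes of exactly 10 moves from c1 to a3 (Manhattan distance 4, so 3 moves are spent on a detour and 3 undoing it).
Enumerating: c1 c2 c3 c4 b4 b3 b2 b1 a1 a2 a3 | c1 b1 a1 a2 b2 b3 c3 c4 b4 a4 a3 | c1 b1 a1 a2 b2 c2 c3 c4 b4 b3 a3 | c1 b1 a1 a2 b2 c2 c3 c4 b4 a4 a3 | c1 b1 a1 a2 b2 c2 c3 b3 b4 a4 a3.
That gives 5 routes.

5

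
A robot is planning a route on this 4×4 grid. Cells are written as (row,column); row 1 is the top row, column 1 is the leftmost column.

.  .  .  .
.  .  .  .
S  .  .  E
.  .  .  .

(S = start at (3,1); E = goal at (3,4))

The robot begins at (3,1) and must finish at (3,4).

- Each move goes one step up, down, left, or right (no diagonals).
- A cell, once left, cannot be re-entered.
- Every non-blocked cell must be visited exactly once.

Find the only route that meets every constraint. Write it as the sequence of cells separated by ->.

(3,1) -> (4,1) -> (4,2) -> (3,2) -> (2,2) -> (2,1) -> (1,1) -> (1,2) -> (1,3) -> (1,4) -> (2,4) -> (2,3) -> (3,3) -> (4,3) -> (4,4) -> (3,4)

Need to visit all 16 open cells exactly once, starting at (3,1) and ending at (3,4).
Cell (4,4) has only two open neighbours ((3,4) and (4,3)), so the path must pass straight through it: one of those is the cell it's entered from and the other is where it exits.
Route from (3,1): down to (4,1), right to (4,2), 2× up (reaching (2,2)), left to (2,1), up to (1,1), 3× right (reaching (1,4)), down to (2,4), left to (2,3), 2× down (reaching (4,3)), right to (4,4), up to (3,4) — 15 moves in all.
Check: all 16 open cells covered.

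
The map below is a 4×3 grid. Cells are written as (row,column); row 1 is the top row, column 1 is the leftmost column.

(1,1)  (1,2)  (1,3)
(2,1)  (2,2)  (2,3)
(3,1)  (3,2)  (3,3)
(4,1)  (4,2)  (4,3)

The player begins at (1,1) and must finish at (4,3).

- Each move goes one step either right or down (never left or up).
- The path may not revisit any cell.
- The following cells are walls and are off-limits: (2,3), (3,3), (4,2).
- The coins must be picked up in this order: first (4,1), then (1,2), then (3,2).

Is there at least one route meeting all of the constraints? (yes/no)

no

(1,2) lies above (4,1), so going from (4,1) to (1,2) would need an upward move — but moves only go right/down, so (4,1) cannot be visited before (1,2).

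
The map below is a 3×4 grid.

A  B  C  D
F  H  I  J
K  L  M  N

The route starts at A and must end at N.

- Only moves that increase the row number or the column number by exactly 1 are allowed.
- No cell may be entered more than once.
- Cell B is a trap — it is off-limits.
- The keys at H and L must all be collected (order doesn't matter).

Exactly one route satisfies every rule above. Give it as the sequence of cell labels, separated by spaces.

A F H L M N

Moves only go right or down, so the column and row indices never decrease.
Route from A: down to F, right to H, down to L, 2× right (reaching N) — 5 moves in all.
Check: all required cells visited.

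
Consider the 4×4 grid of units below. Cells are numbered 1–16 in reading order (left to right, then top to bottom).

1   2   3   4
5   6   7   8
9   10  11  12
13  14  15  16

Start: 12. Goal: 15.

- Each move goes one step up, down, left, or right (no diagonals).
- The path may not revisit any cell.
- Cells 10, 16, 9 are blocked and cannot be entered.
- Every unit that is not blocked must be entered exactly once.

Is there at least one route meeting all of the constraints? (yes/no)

Cell 13 has only one open neighbour but is neither the start nor the goal, so a Hamiltonian route would have to both enter and leave it through the same neighbour — impossible without revisiting.

no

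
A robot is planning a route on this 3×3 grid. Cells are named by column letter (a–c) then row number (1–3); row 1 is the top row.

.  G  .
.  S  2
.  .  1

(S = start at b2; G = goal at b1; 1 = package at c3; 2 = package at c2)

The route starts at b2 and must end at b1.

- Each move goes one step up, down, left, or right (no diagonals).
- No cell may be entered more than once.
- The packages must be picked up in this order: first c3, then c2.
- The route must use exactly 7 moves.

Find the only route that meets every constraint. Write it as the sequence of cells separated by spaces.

The waypoints must appear in the order c3, c2, with no cell reused.
Route from b2: left 1 to a2, down 1 to a3, right 2 to c3, up 2 to c1, left 1 to b1 — 7 moves in all.
Check: order respected (1 at step 4, 2 at step 5); 7 moves as required.

b2 a2 a3 b3 c3 c2 c1 b1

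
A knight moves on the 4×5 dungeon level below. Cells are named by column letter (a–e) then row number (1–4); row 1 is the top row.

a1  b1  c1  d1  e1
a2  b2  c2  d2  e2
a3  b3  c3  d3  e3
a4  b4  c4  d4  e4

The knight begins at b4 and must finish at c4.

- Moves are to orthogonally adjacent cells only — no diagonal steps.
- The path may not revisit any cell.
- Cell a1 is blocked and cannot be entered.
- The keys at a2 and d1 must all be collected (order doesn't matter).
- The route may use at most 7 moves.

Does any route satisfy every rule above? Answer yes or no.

no

Even ignoring the no-revisit rule, getting from b4 to c4, taking the cheapest ordering b4 → a2 → d1 → c4 needs at least 3 + 4 + 4 = 11 moves (Manhattan distance per leg), which exceeds the 7-move limit.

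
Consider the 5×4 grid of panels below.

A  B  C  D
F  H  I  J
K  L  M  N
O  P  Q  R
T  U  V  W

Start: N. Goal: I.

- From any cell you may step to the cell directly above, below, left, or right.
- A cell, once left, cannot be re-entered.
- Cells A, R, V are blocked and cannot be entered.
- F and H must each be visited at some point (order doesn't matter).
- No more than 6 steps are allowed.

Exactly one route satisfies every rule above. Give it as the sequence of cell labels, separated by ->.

N -> M -> L -> K -> F -> H -> I

Any route must reach F and H and still end at I within 6 moves, so the order of the required stops is forced.
Route from N: 3× left (reaching K), up to F, 2× right (reaching I) — 6 moves in all.
Check: all required cells visited; 6 ≤ 6 moves.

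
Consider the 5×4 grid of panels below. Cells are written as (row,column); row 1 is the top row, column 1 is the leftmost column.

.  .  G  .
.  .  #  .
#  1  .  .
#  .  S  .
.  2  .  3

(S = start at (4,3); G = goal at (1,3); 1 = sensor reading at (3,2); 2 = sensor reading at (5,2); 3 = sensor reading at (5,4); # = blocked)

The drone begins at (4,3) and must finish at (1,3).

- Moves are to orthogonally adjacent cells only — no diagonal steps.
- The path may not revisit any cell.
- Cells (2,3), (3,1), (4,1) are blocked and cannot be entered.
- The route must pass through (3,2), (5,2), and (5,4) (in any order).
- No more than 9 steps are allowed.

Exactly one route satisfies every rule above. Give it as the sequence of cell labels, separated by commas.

The 9-move cap with required stops at (3,2), (5,2), (5,4) leaves no slack for detours.
Route from (4,3): right 1 to (4,4), down 1 to (5,4), left 2 to (5,2), up 4 to (1,2), right 1 to (1,3) — 9 moves in all.
Check: all required cells visited; 9 ≤ 9 moves.

(4,3), (4,4), (5,4), (5,3), (5,2), (4,2), (3,2), (2,2), (1,2), (1,3)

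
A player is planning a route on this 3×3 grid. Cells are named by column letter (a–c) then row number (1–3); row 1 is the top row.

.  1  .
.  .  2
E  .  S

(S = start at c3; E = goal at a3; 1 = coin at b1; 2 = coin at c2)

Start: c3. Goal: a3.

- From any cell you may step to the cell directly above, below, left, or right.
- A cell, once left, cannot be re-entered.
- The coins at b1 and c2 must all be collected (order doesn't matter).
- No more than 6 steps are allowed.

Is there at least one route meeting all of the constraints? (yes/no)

One route that works: c3 → c2 → c1 → b1 → b2 → b3 → a3.

yes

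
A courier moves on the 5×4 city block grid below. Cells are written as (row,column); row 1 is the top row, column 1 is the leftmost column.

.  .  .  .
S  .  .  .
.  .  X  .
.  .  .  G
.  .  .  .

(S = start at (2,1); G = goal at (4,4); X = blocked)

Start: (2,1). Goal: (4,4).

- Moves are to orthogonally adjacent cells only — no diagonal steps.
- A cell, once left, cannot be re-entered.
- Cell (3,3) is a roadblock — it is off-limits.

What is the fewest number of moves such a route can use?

The Manhattan distance from (2,1) to (4,4) is |2−4| + |1−4| = 5, so at least 5 moves are needed.
A route of 5 moves achieves this: (2,1) → (3,1) → (4,1) → (4,2) → (4,3) → (4,4).
Since 5 matches the lower bound, it is optimal.

5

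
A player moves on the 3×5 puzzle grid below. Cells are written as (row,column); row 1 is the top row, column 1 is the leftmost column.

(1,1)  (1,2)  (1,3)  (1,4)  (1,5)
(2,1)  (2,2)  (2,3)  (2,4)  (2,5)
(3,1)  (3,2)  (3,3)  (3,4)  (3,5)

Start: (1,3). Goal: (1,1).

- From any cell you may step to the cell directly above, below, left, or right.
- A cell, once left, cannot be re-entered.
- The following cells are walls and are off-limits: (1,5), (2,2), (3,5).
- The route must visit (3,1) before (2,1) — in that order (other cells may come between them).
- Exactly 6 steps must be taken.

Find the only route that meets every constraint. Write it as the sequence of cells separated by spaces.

(1,3) (2,3) (3,3) (3,2) (3,1) (2,1) (1,1)

The waypoints must appear in the order (3,1), (2,1), with no cell reused.
Route from (1,3): 2× down (reaching (3,3)), 2× left (reaching (3,1)), 2× up (reaching (1,1)) — 6 moves in all.
Check: order respected ((3,1) at step 4, (2,1) at step 5); 6 moves as required.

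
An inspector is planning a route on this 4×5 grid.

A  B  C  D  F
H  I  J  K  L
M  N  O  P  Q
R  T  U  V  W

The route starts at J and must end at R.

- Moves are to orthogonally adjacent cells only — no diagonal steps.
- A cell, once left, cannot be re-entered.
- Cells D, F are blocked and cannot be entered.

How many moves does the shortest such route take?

The Manhattan distance from J to R is |2−4| + |3−1| = 4, so at least 4 moves are needed.
A route of 4 moves achieves this: J → O → U → T → R.
Since 4 matches the lower bound, it is optimal.

4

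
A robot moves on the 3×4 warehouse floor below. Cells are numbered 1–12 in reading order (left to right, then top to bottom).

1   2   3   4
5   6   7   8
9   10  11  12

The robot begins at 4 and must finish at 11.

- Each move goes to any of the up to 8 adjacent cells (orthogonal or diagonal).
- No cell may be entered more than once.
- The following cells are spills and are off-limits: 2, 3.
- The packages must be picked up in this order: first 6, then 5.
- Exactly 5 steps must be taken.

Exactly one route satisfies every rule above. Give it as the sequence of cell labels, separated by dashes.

The waypoints must appear in the order 6, 5, with no cell reused.
Route from 4: down-left to 7, 2× left (reaching 5), down-right to 10, right to 11 — 5 moves in all.
Check: order respected (6 at step 2, 5 at step 3); 5 moves as required.

4 - 7 - 6 - 5 - 10 - 11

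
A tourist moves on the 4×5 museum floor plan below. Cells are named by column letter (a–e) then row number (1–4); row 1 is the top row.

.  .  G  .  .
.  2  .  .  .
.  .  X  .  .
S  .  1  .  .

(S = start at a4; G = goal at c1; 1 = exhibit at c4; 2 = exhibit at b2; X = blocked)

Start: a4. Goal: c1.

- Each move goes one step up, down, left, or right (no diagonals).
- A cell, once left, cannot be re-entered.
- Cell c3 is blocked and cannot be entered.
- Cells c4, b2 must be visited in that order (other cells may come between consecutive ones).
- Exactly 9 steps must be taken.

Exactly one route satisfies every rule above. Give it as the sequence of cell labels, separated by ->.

The waypoints must appear in the order c4, b2, with no cell reused.
Route from a4: right 3 to d4, up 2 to d2, left 2 to b2, up 1 to b1, right 1 to c1 — 9 moves in all.
Check: order respected (1 at step 2, 2 at step 7); 9 moves as required.

a4 -> b4 -> c4 -> d4 -> d3 -> d2 -> c2 -> b2 -> b1 -> c1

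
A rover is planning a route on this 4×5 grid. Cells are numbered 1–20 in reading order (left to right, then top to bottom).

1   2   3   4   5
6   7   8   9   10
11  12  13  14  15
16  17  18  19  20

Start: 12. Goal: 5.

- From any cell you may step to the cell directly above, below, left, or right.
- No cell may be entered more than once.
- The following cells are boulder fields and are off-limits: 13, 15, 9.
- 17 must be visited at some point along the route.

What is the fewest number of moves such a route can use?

9

Any route passes through 17 somewhere between 12 and 5. Summing Manhattan distances along the two legs (12 → 17 → 5) gives a lower bound of 1 + 6 = 7 moves.
The shortest route satisfying every rule uses 9 moves: 12 → 17 → 16 → 11 → 6 → 1 → 2 → 3 → 4 → 5.
The bound of 7 isn't tight here; checking systematically, no route of length 7 through 8 satisfies every constraint, so 9 is the minimum.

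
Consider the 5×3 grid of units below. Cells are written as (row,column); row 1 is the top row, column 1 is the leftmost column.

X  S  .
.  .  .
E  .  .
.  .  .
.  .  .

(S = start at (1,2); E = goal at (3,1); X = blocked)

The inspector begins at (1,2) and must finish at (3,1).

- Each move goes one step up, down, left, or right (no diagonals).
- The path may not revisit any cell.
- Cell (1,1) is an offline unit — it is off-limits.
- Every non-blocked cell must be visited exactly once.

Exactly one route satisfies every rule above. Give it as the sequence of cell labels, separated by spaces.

Need to visit all 14 open cells exactly once, starting at (1,2) and ending at (3,1).
Route from (1,2): right to (1,3), 4× down (reaching (5,3)), 2× left (reaching (5,1)), up to (4,1), right to (4,2), 2× up (reaching (2,2)), left to (2,1), down to (3,1) — 13 moves in all.
Check: all 14 open cells covered.

(1,2) (1,3) (2,3) (3,3) (4,3) (5,3) (5,2) (5,1) (4,1) (4,2) (3,2) (2,2) (2,1) (3,1)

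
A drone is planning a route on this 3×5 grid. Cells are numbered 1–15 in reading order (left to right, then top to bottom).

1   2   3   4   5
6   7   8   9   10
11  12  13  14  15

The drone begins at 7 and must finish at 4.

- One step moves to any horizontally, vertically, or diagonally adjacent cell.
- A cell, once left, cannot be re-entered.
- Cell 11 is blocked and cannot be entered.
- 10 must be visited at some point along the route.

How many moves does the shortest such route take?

4

Any route passes through 10 somewhere between 7 and 4. Summing Chebyshev distances along the two legs (7 → 10 → 4) gives a lower bound of 3 + 1 = 4 moves.
A route of 4 moves achieves this: 7 → 3 → 9 → 10 → 4.
Since 4 matches the lower bound, it is optimal.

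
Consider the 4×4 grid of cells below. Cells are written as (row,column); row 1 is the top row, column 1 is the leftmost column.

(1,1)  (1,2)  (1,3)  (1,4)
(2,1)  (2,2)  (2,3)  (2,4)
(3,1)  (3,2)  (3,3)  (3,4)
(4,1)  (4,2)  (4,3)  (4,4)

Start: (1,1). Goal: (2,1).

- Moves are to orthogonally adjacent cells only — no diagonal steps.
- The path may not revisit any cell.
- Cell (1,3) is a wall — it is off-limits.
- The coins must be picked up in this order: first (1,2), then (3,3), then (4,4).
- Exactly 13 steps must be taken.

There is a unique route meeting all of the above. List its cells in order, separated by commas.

The waypoints must appear in the order (1,2), (3,3), (4,4), with no cell reused.
Route from (1,1): right to (1,2), 2× down (reaching (3,2)), right to (3,3), up to (2,3), right to (2,4), 2× down (reaching (4,4)), 3× left (reaching (4,1)), 2× up (reaching (2,1)) — 13 moves in all.
Check: order respected ((1,2) at step 1, (3,3) at step 4, (4,4) at step 8); 13 moves as required.

(1,1), (1,2), (2,2), (3,2), (3,3), (2,3), (2,4), (3,4), (4,4), (4,3), (4,2), (4,1), (3,1), (2,1)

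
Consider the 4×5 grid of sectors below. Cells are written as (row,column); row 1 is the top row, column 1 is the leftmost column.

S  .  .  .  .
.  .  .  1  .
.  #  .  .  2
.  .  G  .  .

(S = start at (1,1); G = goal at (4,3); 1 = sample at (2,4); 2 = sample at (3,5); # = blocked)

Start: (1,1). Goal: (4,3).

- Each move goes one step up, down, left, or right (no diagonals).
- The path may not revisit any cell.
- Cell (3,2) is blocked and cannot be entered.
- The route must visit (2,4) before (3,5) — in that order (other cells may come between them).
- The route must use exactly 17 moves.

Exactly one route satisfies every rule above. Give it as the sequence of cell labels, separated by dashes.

The waypoints must appear in the order (2,4), (3,5), with no cell reused.
Route from (1,1): 3× right (reaching (1,4)), down to (2,4), right to (2,5), 2× down (reaching (4,5)), left to (4,4), up to (3,4), left to (3,3), up to (2,3), 2× left (reaching (2,1)), 2× down (reaching (4,1)), 2× right (reaching (4,3)) — 17 moves in all.
Check: order respected (1 at step 4, 2 at step 6); 17 moves as required.

(1,1) - (1,2) - (1,3) - (1,4) - (2,4) - (2,5) - (3,5) - (4,5) - (4,4) - (3,4) - (3,3) - (2,3) - (2,2) - (2,1) - (3,1) - (4,1) - (4,2) - (4,3)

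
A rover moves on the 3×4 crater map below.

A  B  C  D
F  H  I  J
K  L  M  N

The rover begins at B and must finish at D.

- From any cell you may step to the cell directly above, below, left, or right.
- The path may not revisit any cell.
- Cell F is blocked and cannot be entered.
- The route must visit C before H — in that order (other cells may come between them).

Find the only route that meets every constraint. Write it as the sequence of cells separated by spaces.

B C I H L M N J D

The waypoints must appear in the order C, H, with no cell reused.
Route from B: right 1 to C, down 1 to I, left 1 to H, down 1 to L, right 2 to N, up 2 to D — 8 moves in all.
Check: order respected (C at step 1, H at step 3).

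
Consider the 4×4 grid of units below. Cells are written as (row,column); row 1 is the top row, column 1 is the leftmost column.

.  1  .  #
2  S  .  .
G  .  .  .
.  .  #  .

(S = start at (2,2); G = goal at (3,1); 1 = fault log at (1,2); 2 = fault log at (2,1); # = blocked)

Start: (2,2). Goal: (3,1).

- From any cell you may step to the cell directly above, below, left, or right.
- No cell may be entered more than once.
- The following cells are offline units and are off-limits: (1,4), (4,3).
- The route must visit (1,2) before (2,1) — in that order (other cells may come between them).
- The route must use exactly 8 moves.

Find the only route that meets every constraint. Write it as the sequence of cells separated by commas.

(2,2), (3,2), (3,3), (2,3), (1,3), (1,2), (1,1), (2,1), (3,1)

The waypoints must appear in the order (1,2), (2,1), with no cell reused.
Route from (2,2): down 1 to (3,2), right 1 to (3,3), up 2 to (1,3), left 2 to (1,1), down 2 to (3,1) — 8 moves in all.
Check: order respected (1 at step 5, 2 at step 7); 8 moves as required.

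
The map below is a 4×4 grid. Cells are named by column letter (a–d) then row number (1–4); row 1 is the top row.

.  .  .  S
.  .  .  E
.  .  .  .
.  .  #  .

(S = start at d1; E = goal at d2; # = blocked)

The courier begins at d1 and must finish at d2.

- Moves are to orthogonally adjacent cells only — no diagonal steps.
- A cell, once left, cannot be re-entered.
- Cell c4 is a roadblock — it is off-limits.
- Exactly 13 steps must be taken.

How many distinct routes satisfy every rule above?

2

Need simple routes of exactly 13 moves from d1 to d2 (Manhattan distance 1, so 6 moves are spent on a detour and 6 undoing it).
Enumerating: d1 c1 c2 b2 b1 a1 a2 a3 a4 b4 b3 c3 d3 d2 | d1 c1 b1 a1 a2 a3 a4 b4 b3 b2 c2 c3 d3 d2.
That gives 2 routes.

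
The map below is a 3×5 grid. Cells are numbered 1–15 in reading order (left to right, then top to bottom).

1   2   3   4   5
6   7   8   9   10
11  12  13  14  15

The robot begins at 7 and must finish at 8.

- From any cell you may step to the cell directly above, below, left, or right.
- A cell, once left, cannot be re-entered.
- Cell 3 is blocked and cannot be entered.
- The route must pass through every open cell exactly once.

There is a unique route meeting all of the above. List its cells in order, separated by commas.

7, 2, 1, 6, 11, 12, 13, 14, 15, 10, 5, 4, 9, 8

Need to visit all 14 open cells exactly once, starting at 7 and ending at 8.
Cell 2 has only two open neighbours (7 and 1), so the path must pass straight through it: one of those is the cell it's entered from and the other is where it exits.
Route from 7: up 1 to 2, left 1 to 1, down 2 to 11, right 4 to 15, up 2 to 5, left 1 to 4, down 1 to 9, left 1 to 8 — 13 moves in all.
Check: all 14 open cells covered.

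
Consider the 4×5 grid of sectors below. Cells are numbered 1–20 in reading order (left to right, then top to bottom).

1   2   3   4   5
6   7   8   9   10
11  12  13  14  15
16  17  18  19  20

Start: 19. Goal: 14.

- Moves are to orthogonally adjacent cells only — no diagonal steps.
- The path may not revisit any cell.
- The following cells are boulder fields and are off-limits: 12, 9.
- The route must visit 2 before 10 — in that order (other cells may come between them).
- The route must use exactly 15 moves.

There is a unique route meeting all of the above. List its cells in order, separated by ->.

19 -> 18 -> 17 -> 16 -> 11 -> 6 -> 1 -> 2 -> 7 -> 8 -> 3 -> 4 -> 5 -> 10 -> 15 -> 14

The waypoints must appear in the order 2, 10, with no cell reused.
Route from 19: left 3 to 16, up 3 to 1, right 1 to 2, down 1 to 7, right 1 to 8, up 1 to 3, right 2 to 5, down 2 to 15, left 1 to 14 — 15 moves in all.
Check: order respected (2 at step 7, 10 at step 13); 15 moves as required.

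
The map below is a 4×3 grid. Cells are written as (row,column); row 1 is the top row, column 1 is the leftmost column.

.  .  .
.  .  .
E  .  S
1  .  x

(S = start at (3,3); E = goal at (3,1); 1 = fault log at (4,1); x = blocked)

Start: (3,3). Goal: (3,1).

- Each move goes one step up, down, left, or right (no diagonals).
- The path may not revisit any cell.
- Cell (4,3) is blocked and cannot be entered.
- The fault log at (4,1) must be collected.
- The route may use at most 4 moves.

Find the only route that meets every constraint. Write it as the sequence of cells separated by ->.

Any route must reach (4,1) and still end at (3,1) within 4 moves, so the order of the required stops is forced.
Route from (3,3): left 1 to (3,2), down 1 to (4,2), left 1 to (4,1), up 1 to (3,1) — 4 moves in all.
Check: all required cells visited; 4 ≤ 4 moves.

(3,3) -> (3,2) -> (4,2) -> (4,1) -> (3,1)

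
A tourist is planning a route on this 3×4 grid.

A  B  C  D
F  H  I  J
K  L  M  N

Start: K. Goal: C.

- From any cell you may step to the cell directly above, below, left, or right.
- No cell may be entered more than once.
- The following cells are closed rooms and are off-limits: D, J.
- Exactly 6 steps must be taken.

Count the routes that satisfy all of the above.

Need simple routes of exactly 6 moves from K to C (Manhattan distance 4, so 1 moves are spent on a detour and 1 undoing it).
Enumerating: K F A B H I C | K F H L M I C | K L H F A B C | K L M I H B C.
That gives 4 routes.

4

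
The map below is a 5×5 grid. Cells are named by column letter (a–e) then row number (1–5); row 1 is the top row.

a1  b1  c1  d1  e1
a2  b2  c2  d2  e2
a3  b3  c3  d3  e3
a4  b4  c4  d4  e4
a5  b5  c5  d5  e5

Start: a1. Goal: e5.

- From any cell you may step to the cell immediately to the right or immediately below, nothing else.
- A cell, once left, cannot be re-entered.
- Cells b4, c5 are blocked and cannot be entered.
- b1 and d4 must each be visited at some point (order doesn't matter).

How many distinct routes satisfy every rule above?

A right/down-only route from a1 to e5 makes exactly 4 down-moves and 4 right-moves in some order.
With no other constraints that would be C(8,4) = 70 routes.
A monotone route can only reach the required cells in the order b1, d4, so split there and multiply the segment counts (each segment already excludes blocked cells): a1→b1: 1; b1→d4: 9; d4→e5: 2; product = 18.
That gives 18 routes.

18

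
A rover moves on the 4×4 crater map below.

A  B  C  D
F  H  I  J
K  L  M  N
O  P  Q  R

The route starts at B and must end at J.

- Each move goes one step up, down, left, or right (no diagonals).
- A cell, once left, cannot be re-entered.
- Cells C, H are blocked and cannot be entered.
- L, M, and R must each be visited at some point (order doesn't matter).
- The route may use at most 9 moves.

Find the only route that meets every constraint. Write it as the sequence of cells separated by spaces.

The 9-move cap with required stops at L, M, R leaves no slack for detours.
Route from B: left 1 to A, down 2 to K, right 2 to M, down 1 to Q, right 1 to R, up 2 to J — 9 moves in all.
Check: all required cells visited; 9 ≤ 9 moves.

B A F K L M Q R N J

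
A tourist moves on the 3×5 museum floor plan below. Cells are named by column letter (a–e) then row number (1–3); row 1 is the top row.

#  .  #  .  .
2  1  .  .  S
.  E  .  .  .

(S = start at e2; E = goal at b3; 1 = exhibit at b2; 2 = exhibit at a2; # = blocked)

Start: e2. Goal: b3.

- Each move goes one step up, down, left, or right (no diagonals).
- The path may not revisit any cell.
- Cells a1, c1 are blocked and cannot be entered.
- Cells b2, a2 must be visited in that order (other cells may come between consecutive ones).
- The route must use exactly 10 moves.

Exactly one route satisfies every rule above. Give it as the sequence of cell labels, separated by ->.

The waypoints must appear in the order b2, a2, with no cell reused.
Route from e2: up 1 to e1, left 1 to d1, down 2 to d3, left 1 to c3, up 1 to c2, left 2 to a2, down 1 to a3, right 1 to b3 — 10 moves in all.
Check: order respected (1 at step 7, 2 at step 8); 10 moves as required.

e2 -> e1 -> d1 -> d2 -> d3 -> c3 -> c2 -> b2 -> a2 -> a3 -> b3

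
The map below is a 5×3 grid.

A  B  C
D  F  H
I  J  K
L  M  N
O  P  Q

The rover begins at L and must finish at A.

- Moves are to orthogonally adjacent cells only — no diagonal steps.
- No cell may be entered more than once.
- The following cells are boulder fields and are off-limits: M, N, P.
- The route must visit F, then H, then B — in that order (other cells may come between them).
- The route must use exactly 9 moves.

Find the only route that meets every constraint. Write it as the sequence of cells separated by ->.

L -> I -> D -> F -> J -> K -> H -> C -> B -> A

The waypoints must appear in the order F, H, B, with no cell reused.
Route from L: up 2 to D, right 1 to F, down 1 to J, right 1 to K, up 2 to C, left 2 to A — 9 moves in all.
Check: order respected (F at step 3, H at step 6, B at step 8); 9 moves as required.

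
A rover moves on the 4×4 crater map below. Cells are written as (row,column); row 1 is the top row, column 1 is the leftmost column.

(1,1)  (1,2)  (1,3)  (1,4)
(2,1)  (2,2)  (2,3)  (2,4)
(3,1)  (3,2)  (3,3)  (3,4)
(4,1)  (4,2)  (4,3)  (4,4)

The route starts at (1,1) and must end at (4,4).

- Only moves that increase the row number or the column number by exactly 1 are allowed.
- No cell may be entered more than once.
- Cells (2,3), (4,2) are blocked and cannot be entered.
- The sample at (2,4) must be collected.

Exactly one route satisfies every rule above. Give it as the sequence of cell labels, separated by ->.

Moves only go right or down, so the column and row indices never decrease.
Route from (1,1): 3× right (reaching (1,4)), 3× down (reaching (4,4)) — 6 moves in all.
Check: all required cells visited.

(1,1) -> (1,2) -> (1,3) -> (1,4) -> (2,4) -> (3,4) -> (4,4)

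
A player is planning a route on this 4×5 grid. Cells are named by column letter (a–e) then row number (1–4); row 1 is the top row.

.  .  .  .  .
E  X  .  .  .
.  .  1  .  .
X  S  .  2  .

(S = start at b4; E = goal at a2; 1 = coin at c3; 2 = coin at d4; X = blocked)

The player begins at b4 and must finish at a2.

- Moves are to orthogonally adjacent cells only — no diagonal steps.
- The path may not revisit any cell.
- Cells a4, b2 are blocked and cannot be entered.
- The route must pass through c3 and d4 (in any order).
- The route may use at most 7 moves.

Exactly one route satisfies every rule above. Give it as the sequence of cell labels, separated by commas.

Any route must reach c3 and d4 and still end at a2 within 7 moves, so the order of the required stops is forced.
Route from b4: right 2 to d4, up 1 to d3, left 3 to a3, up 1 to a2 — 7 moves in all.
Check: all required cells visited; 7 ≤ 7 moves.

b4, c4, d4, d3, c3, b3, a3, a2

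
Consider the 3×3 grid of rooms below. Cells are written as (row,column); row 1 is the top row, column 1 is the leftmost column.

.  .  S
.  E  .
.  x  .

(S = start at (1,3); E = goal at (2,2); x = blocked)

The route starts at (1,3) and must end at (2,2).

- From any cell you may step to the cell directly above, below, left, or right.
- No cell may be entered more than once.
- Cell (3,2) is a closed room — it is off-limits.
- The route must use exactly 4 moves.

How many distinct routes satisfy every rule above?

1

Need simple routes of exactly 4 moves from (1,3) to (2,2) (Manhattan distance 2, so 1 moves are spent on a detour and 1 undoing it).
Enumerating: (1,3) (1,2) (1,1) (2,1) (2,2).
That gives 1 route.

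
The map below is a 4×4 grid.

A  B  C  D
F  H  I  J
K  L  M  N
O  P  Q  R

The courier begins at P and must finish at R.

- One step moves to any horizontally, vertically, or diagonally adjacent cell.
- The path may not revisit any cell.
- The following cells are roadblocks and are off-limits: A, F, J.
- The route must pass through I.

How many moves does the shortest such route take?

4

Any route passes through I somewhere between P and R. Summing Chebyshev distances along the two legs (P → I → R) gives a lower bound of 2 + 2 = 4 moves.
A route of 4 moves achieves this: P → L → I → M → R.
Since 4 matches the lower bound, it is optimal.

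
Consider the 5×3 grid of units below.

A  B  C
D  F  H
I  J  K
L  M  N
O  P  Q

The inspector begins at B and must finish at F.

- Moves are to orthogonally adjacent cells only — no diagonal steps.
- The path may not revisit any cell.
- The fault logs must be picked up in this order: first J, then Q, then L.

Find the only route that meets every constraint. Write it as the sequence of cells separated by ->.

B -> C -> H -> K -> J -> M -> N -> Q -> P -> O -> L -> I -> D -> F

The waypoints must appear in the order J, Q, L, with no cell reused.
Route from B: right to C, 2× down (reaching K), left to J, down to M, right to N, down to Q, 2× left (reaching O), 3× up (reaching D), right to F — 13 moves in all.
Check: order respected (J at step 4, Q at step 7, L at step 10).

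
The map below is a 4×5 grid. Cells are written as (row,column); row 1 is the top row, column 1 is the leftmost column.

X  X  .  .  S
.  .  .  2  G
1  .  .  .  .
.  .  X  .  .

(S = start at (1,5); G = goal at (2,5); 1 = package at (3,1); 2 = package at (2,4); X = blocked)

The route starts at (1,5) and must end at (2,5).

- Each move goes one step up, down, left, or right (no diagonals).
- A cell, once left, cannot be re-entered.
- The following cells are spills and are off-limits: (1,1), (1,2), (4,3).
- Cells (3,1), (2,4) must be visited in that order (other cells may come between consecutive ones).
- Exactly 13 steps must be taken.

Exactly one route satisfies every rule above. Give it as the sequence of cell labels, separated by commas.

The waypoints must appear in the order (3,1), (2,4), with no cell reused.
Route from (1,5): 2× left (reaching (1,3)), down to (2,3), 2× left (reaching (2,1)), 2× down (reaching (4,1)), right to (4,2), up to (3,2), 2× right (reaching (3,4)), up to (2,4), right to (2,5) — 13 moves in all.
Check: order respected (1 at step 6, 2 at step 12); 13 moves as required.

(1,5), (1,4), (1,3), (2,3), (2,2), (2,1), (3,1), (4,1), (4,2), (3,2), (3,3), (3,4), (2,4), (2,5)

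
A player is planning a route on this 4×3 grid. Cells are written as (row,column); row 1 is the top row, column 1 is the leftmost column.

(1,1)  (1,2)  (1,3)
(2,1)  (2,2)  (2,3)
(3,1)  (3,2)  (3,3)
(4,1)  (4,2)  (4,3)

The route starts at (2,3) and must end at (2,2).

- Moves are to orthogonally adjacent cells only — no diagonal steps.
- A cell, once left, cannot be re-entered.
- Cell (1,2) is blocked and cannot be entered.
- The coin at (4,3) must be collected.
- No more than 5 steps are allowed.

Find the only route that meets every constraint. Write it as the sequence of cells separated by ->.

The 5-move cap with required stops at (4,3) leaves no slack for detours.
Route from (2,3): down 2 to (4,3), left 1 to (4,2), up 2 to (2,2) — 5 moves in all.
Check: all required cells visited; 5 ≤ 5 moves.

(2,3) -> (3,3) -> (4,3) -> (4,2) -> (3,2) -> (2,2)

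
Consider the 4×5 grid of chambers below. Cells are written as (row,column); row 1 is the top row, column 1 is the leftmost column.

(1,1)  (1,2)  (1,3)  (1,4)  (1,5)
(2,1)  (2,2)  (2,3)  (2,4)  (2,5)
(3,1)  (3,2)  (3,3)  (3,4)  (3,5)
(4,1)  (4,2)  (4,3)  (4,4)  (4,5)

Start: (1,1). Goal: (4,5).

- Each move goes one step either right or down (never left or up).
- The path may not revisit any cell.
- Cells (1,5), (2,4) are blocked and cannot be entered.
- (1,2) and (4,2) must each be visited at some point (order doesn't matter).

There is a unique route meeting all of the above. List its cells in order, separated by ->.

Moves only go right or down, so the column and row indices never decrease.
Route from (1,1): right to (1,2), 3× down (reaching (4,2)), 3× right (reaching (4,5)) — 7 moves in all.
Check: all required cells visited.

(1,1) -> (1,2) -> (2,2) -> (3,2) -> (4,2) -> (4,3) -> (4,4) -> (4,5)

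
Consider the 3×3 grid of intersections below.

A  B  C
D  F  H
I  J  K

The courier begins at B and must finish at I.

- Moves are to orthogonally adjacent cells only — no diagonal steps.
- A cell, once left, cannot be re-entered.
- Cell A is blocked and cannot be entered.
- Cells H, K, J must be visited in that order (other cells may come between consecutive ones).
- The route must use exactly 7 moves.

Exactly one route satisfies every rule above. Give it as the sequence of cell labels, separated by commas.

B, C, H, K, J, F, D, I

The waypoints must appear in the order H, K, J, with no cell reused.
Route from B: right to C, 2× down (reaching K), left to J, up to F, left to D, down to I — 7 moves in all.
Check: order respected (H at step 2, K at step 3, J at step 4); 7 moves as required.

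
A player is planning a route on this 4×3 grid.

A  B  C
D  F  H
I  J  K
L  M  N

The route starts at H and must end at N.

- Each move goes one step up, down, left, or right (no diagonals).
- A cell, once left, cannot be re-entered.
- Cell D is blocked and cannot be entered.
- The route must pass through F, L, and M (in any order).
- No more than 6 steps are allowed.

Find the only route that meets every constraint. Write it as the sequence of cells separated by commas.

H, F, J, I, L, M, N

The 6-move cap with required stops at F, L, M leaves no slack for detours.
Route from H: left 1 to F, down 1 to J, left 1 to I, down 1 to L, right 2 to N — 6 moves in all.
Check: all required cells visited; 6 ≤ 6 moves.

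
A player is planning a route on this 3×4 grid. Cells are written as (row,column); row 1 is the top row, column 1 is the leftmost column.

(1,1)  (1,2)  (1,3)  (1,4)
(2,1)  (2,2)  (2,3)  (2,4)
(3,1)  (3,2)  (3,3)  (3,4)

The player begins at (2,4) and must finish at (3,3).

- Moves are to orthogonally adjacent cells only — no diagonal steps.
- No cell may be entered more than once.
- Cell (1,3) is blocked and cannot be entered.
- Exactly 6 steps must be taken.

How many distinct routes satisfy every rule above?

1

Need simple routes of exactly 6 moves from (2,4) to (3,3) (Manhattan distance 2, so 2 moves are spent on a detour and 2 undoing it).
Enumerating: (2,4) (2,3) (2,2) (2,1) (3,1) (3,2) (3,3).
That gives 1 route.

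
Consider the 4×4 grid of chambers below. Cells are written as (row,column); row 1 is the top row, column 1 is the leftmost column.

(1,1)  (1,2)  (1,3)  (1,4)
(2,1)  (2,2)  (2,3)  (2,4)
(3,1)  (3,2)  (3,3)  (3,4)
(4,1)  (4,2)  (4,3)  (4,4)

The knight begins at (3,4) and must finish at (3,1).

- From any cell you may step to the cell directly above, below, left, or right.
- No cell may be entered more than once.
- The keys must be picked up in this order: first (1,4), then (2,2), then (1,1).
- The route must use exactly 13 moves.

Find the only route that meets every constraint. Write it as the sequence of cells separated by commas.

(3,4), (2,4), (1,4), (1,3), (2,3), (3,3), (4,3), (4,2), (3,2), (2,2), (1,2), (1,1), (2,1), (3,1)

The waypoints must appear in the order (1,4), (2,2), (1,1), with no cell reused.
Route from (3,4): up 2 to (1,4), left 1 to (1,3), down 3 to (4,3), left 1 to (4,2), up 3 to (1,2), left 1 to (1,1), down 2 to (3,1) — 13 moves in all.
Check: order respected ((1,4) at step 2, (2,2) at step 9, (1,1) at step 11); 13 moves as required.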